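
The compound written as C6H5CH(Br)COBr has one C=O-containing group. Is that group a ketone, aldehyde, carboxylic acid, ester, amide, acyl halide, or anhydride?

The carbonyl is in the COBr segment: –C(=O)Br: carbonyl C bonded to C and to a halogen → acyl halide (not alkyl halide).

acyl halide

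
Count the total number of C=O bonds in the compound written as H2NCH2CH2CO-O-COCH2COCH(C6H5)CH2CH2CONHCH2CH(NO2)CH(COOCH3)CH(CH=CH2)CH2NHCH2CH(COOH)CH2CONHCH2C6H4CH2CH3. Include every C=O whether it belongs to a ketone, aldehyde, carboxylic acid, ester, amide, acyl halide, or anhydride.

7

CH2CO-O-COCH2: anhydride, 2 C=O (running total 2).
CO: ketone, 1 C=O (running total 3).
CH2CONHCH2: amide, 1 C=O (running total 4).
CH(COOCH3): ester, 1 C=O (running total 5).
CH(COOH): carboxylic acid, 1 C=O (running total 6).
CH2CONHCH2: amide, 1 C=O (running total 7).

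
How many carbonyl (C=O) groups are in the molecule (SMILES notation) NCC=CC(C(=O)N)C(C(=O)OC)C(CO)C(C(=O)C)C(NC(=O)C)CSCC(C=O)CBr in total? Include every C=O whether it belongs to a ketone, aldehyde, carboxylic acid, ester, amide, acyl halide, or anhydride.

5

CH(CONH2): amide, 1 C=O (running total 1).
CH(COOCH3): ester, 1 C=O (running total 2).
CH(COCH3): ketone, 1 C=O (running total 3).
CH(NHCOCH3): amide, 1 C=O (running total 4).
CH(CHO): aldehyde, 1 C=O (running total 5).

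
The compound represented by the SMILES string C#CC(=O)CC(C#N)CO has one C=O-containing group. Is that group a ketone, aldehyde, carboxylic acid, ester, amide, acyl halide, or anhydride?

ketone

The carbonyl is in the CO segment: –C(=O)– with carbon on both sides → ketone.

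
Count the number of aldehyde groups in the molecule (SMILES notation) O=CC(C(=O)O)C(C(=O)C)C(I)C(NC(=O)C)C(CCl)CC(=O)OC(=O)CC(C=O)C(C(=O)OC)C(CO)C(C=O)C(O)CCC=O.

4

terminal –CHO: carbonyl C bonded to H and C → aldehyde.
pendant –COOH: carbonyl C bonded to C and –OH → carboxylic acid.
pendant –COCH3: carbonyl C bonded to two carbons → ketone.
halogen on an sp³ carbon → alkyl halide.
pendant –NHC(=O)CH3: N bonded to a carbonyl → amide (not amine).
pendant –CH2X: halogen on sp³ carbon → alkyl halide.
two acyl groups sharing one oxygen, –C(=O)–O–C(=O)– → anhydride.
pendant –CHO: carbonyl C bonded to C and H → aldehyde.
pendant –COOCH3: carbonyl C bonded to C and –OCH3 → ester.
pendant –CH2OH on an sp³ backbone C → alcohol.
pendant –CHO: carbonyl C bonded to C and H → aldehyde.
–OH on an sp³ carbon → alcohol (secondary).
terminal –CHO: carbonyl C bonded to H and C → aldehyde.
Aldehyde appears at: OHC, CH(CHO), CH(CHO), CHO → 4.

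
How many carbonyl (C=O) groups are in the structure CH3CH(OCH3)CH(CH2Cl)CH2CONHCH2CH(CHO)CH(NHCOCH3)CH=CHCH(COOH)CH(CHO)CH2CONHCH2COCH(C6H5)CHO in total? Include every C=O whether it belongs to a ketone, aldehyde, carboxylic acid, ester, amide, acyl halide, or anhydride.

CH2CONHCH2: amide, 1 C=O (running total 1).
CH(CHO): aldehyde, 1 C=O (running total 2).
CH(NHCOCH3): amide, 1 C=O (running total 3).
CH(COOH): carboxylic acid, 1 C=O (running total 4).
CH(CHO): aldehyde, 1 C=O (running total 5).
CH2CONHCH2: amide, 1 C=O (running total 6).
CO: ketone, 1 C=O (running total 7).
CHO: aldehyde, 1 C=O (running total 8).

8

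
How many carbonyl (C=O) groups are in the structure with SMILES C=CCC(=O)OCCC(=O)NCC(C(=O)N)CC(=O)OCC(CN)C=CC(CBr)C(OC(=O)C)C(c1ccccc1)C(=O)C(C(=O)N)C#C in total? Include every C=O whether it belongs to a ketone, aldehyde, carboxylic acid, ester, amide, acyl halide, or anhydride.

CH2COOCH2: ester, 1 C=O (running total 1).
CH2CONHCH2: amide, 1 C=O (running total 2).
CH(CONH2): amide, 1 C=O (running total 3).
CH2COOCH2: ester, 1 C=O (running total 4).
CH(OCOCH3): ester, 1 C=O (running total 5).
CO: ketone, 1 C=O (running total 6).
CH(CONH2): amide, 1 C=O (running total 7).

7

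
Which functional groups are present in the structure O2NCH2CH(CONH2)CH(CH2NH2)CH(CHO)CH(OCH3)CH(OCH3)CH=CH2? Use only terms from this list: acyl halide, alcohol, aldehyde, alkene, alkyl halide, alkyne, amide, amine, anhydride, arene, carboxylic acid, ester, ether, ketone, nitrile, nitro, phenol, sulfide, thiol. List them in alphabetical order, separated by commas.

aldehyde, alkene, amide, amine, ether, nitro

–NO2 on carbon → nitro group.
pendant –CONH2: carbonyl C bonded to C and N → amide.
pendant –CH2NH2: N on sp³ C, no adjacent C=O → amine.
pendant –CHO: carbonyl C bonded to C and H → aldehyde.
pendant –OCH3: C–O–C with sp³ C, no adjacent C=O → ether.
pendant –OCH3: C–O–C with sp³ C, no adjacent C=O → ether.
C=C double bond → alkene.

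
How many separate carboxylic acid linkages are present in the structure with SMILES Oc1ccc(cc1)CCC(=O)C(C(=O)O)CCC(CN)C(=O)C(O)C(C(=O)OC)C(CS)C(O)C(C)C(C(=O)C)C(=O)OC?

Working along the chain:
  HOC6H4: –OH attached directly to an aromatic ring → phenol (not alcohol); the ring itself is an arene.
  CO: –C(=O)– with carbon on both sides → ketone.
  CH(COOH): pendant –COOH: carbonyl C bonded to C and –OH → carboxylic acid.
  CH(CH2NH2): pendant –CH2NH2: N on sp³ C, no adjacent C=O → amine.
  CO: –C(=O)– with carbon on both sides → ketone.
  CH(OH): –OH on an sp³ carbon → alcohol (secondary).
  CH(COOCH3): pendant –COOCH3: carbonyl C bonded to C and –OCH3 → ester.
  CH(CH2SH): pendant –CH2SH → thiol.
  CH(OH): –OH on an sp³ carbon → alcohol (secondary).
  CH(COCH3): pendant –COCH3: carbonyl C bonded to two carbons → ketone.
  COOCH3: –C(=O)OCH3: carbonyl C bonded to C and to –OCH3 → ester (not ketone + ether).
Carboxylic acid appears at: CH(COOH) → 1.

1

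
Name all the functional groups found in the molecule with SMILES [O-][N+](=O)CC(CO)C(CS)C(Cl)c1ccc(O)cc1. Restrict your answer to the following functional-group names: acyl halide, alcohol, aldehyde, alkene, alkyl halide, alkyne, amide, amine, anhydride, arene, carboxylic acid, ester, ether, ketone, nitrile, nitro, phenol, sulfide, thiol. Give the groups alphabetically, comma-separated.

alcohol, alkyl halide, arene, nitro, phenol, thiol

Working along the chain:
  O2NCH2: –NO2 on carbon → nitro group.
  CH(CH2OH): pendant –CH2OH on an sp³ backbone C → alcohol.
  CH(CH2SH): pendant –CH2SH → thiol.
  CH(Cl): halogen on an sp³ carbon → alkyl halide.
  C6H4OH: –OH attached directly to an aromatic ring → phenol (not alcohol); the ring itself is an arene.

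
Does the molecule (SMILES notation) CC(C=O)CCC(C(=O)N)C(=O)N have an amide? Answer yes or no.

yes

Taking each segment in turn:
  CH(CHO): pendant –CHO: carbonyl C bonded to C and H → aldehyde.
  CH(CONH2): pendant –CONH2: carbonyl C bonded to C and N → amide.
  CONH2: –C(=O)NH2: carbonyl C bonded to C and to N → amide (the N is not a separate amine).
The CH(CONH2) segment supplies the amide: pendant –CONH2: carbonyl C bonded to C and N → amide.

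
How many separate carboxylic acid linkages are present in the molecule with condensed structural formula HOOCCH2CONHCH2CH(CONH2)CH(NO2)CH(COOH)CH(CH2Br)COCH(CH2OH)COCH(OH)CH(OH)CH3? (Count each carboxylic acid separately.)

Reading the structure from left to right:
  HOOC: –COOH: carbonyl C bonded to –OH and C → carboxylic acid (the –OH is not a separate alcohol).
  CH2CONHCH2: –C(=O)–N– linkage → amide (the N is not an amine).
  CH(CONH2): pendant –CONH2: carbonyl C bonded to C and N → amide.
  CH(NO2): –NO2 on an sp³ carbon → nitro (the N=O is not a carbonyl).
  CH(COOH): pendant –COOH: carbonyl C bonded to C and –OH → carboxylic acid.
  CH(CH2Br): pendant –CH2X: halogen on sp³ carbon → alkyl halide.
  CO: –C(=O)– with carbon on both sides → ketone.
  CH(CH2OH): pendant –CH2OH on an sp³ backbone C → alcohol.
  CO: –C(=O)– with carbon on both sides → ketone.
  CH(OH): –OH on an sp³ carbon → alcohol (secondary).
  CH(OH): –OH on an sp³ carbon → alcohol (secondary).
Carboxylic acid appears at: HOOC, CH(COOH) → 2.

2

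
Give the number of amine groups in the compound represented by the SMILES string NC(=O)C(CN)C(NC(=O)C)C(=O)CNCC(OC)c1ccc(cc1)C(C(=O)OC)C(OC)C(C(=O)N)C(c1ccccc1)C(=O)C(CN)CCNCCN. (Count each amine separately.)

5

Working along the chain:
  H2NCO: –C(=O)NH2: carbonyl C bonded to C and to N → amide (the N is not a separate amine).
  CH(CH2NH2): pendant –CH2NH2: N on sp³ C, no adjacent C=O → amine.
  CH(NHCOCH3): pendant –NHC(=O)CH3: N bonded to a carbonyl → amide (not amine).
  CO: –C(=O)– with carbon on both sides → ketone.
  CH2NHCH2: C–N–C with sp³ carbons and no adjacent C=O → amine (secondary).
  CH(OCH3): pendant –OCH3: C–O–C with sp³ C, no adjacent C=O → ether.
  C6H4: para-disubstituted benzene ring → arene.
  CH(COOCH3): pendant –COOCH3: carbonyl C bonded to C and –OCH3 → ester.
  CH(OCH3): pendant –OCH3: C–O–C with sp³ C, no adjacent C=O → ether.
  CH(CONH2): pendant –CONH2: carbonyl C bonded to C and N → amide.
  CH(C6H5): pendant –C6H5: benzene ring → arene.
  CO: –C(=O)– with carbon on both sides → ketone.
  CH(CH2NH2): pendant –CH2NH2: N on sp³ C, no adjacent C=O → amine.
  CH2NHCH2: C–N–C with sp³ carbons and no adjacent C=O → amine (secondary).
  CH2NH2: –NH2 on an sp³ carbon with no adjacent C=O → amine.
Amine appears at: CH(CH2NH2), CH2NHCH2, CH(CH2NH2), CH2NHCH2, CH2NH2 → 5.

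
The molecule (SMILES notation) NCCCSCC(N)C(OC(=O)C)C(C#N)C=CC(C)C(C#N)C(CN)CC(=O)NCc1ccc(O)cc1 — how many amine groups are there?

Working along the chain:
  H2NCH2: –NH2 on an sp³ carbon with no adjacent C=O → amine.
  CH2SCH2: C–S–C linkage → sulfide (thioether).
  CH(NH2): –NH2 on an sp³ carbon with no adjacent C=O → amine.
  CH(OCOCH3): pendant –OC(=O)CH3: an acyloxy group → ester.
  CH(CN): pendant –C≡N: nitrile.
  CH=CH: C=C double bond → alkene.
  CH(CN): pendant –C≡N: nitrile.
  CH(CH2NH2): pendant –CH2NH2: N on sp³ C, no adjacent C=O → amine.
  CH2CONHCH2: –C(=O)–N– linkage → amide (the N is not an amine).
  C6H4OH: –OH attached directly to an aromatic ring → phenol (not alcohol); the ring itself is an arene.
Amine appears at: H2NCH2, CH(NH2), CH(CH2NH2) → 3.

3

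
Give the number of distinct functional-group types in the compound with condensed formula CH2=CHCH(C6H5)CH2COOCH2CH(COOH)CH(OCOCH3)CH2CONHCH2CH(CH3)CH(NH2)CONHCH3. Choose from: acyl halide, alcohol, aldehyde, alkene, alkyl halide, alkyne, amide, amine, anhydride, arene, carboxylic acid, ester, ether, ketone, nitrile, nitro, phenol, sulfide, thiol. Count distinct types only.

Working along the chain:
  CH2=CH: C=C double bond → alkene.
  CH(C6H5): pendant –C6H5: benzene ring → arene.
  CH2COOCH2: –C(=O)–O–C with C on the carbonyl side → ester.
  CH(COOH): pendant –COOH: carbonyl C bonded to C and –OH → carboxylic acid.
  CH(OCOCH3): pendant –OC(=O)CH3: an acyloxy group → ester.
  CH2CONHCH2: –C(=O)–N– linkage → amide (the N is not an amine).
  CH(NH2): –NH2 on an sp³ carbon with no adjacent C=O → amine.
  CONHCH3: –C(=O)NHCH3: carbonyl C bonded to C and to N → amide (the N is not an amine).
Distinct types present: alkene, amide, amine, arene, carboxylic acid, ester.

6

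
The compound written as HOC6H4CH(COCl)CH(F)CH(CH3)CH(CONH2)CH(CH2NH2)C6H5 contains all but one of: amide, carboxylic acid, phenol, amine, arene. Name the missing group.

carboxylic acid

amide: present (CH(CONH2) — pendant –CONH2: carbonyl C bonded to C and N → amide).
amine: present (CH(CH2NH2) — pendant –CH2NH2: N on sp³ C, no adjacent C=O → amine).
arene: present (HOC6H4 — –OH attached directly to an aromatic ring → phenol (not alcohol); the ring itself is an arene).
phenol: present (HOC6H4 — –OH attached directly to an aromatic ring → phenol (not alcohol); the ring itself is an arene).
carboxylic acid: absent. In CH(CONH2), the carbonyl is bonded to nitrogen, not to –OH; that is an amide.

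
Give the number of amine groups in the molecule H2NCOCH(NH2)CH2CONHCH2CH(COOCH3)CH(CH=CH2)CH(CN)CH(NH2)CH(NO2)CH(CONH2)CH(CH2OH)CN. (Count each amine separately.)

2

–C(=O)NH2: carbonyl C bonded to C and to N → amide (the N is not a separate amine).
–NH2 on an sp³ carbon with no adjacent C=O → amine.
–C(=O)–N– linkage → amide (the N is not an amine).
pendant –COOCH3: carbonyl C bonded to C and –OCH3 → ester.
pendant –CH=CH2: C=C double bond → alkene.
pendant –C≡N: nitrile.
–NH2 on an sp³ carbon with no adjacent C=O → amine.
–NO2 on an sp³ carbon → nitro (the N=O is not a carbonyl).
pendant –CONH2: carbonyl C bonded to C and N → amide.
pendant –CH2OH on an sp³ backbone C → alcohol.
–C≡N: carbon triple-bonded to nitrogen → nitrile.
Amine appears at: CH(NH2), CH(NH2) → 2.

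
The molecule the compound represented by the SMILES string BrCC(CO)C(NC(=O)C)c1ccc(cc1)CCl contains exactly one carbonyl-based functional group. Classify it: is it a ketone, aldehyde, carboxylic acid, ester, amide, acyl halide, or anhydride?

The carbonyl is in the CH(NHCOCH3) segment: pendant –NHC(=O)CH3: N bonded to a carbonyl → amide (not amine).

amide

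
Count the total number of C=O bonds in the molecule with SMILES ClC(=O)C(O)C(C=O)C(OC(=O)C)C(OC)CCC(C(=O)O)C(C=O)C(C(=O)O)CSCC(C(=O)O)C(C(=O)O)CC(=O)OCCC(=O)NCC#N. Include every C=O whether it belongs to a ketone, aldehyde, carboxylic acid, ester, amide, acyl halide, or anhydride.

10

ClCO: acyl halide, 1 C=O (running total 1).
CH(CHO): aldehyde, 1 C=O (running total 2).
CH(OCOCH3): ester, 1 C=O (running total 3).
CH(COOH): carboxylic acid, 1 C=O (running total 4).
CH(CHO): aldehyde, 1 C=O (running total 5).
CH(COOH): carboxylic acid, 1 C=O (running total 6).
CH(COOH): carboxylic acid, 1 C=O (running total 7).
CH(COOH): carboxylic acid, 1 C=O (running total 8).
CH2COOCH2: ester, 1 C=O (running total 9).
CH2CONHCH2: amide, 1 C=O (running total 10).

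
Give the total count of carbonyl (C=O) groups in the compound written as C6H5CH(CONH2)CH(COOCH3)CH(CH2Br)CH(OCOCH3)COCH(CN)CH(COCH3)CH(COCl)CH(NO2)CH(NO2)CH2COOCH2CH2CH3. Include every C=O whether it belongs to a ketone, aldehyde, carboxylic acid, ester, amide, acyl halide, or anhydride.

7

CH(CONH2): amide, 1 C=O (running total 1).
CH(COOCH3): ester, 1 C=O (running total 2).
CH(OCOCH3): ester, 1 C=O (running total 3).
CO: ketone, 1 C=O (running total 4).
CH(COCH3): ketone, 1 C=O (running total 5).
CH(COCl): acyl halide, 1 C=O (running total 6).
CH2COOCH2: ester, 1 C=O (running total 7).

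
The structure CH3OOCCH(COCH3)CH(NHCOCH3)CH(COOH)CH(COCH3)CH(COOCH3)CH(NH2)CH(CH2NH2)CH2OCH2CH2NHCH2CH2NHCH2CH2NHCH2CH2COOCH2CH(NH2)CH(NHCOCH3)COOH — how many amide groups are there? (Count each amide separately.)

2

Reading the structure from left to right:
  CH3OOC: CH3O–C(=O)–: carbonyl C bonded to C and to –OCH3 → ester (not ketone + ether).
  CH(COCH3): pendant –COCH3: carbonyl C bonded to two carbons → ketone.
  CH(NHCOCH3): pendant –NHC(=O)CH3: N bonded to a carbonyl → amide (not amine).
  CH(COOH): pendant –COOH: carbonyl C bonded to C and –OH → carboxylic acid.
  CH(COCH3): pendant –COCH3: carbonyl C bonded to two carbons → ketone.
  CH(COOCH3): pendant –COOCH3: carbonyl C bonded to C and –OCH3 → ester.
  CH(NH2): –NH2 on an sp³ carbon with no adjacent C=O → amine.
  CH(CH2NH2): pendant –CH2NH2: N on sp³ C, no adjacent C=O → amine.
  CH2OCH2: C–O–C with sp³ carbons on both sides and no adjacent C=O → ether.
  CH2NHCH2: C–N–C with sp³ carbons and no adjacent C=O → amine (secondary).
  CH2NHCH2: C–N–C with sp³ carbons and no adjacent C=O → amine (secondary).
  CH2NHCH2: C–N–C with sp³ carbons and no adjacent C=O → amine (secondary).
  CH2COOCH2: –C(=O)–O–C with C on the carbonyl side → ester.
  CH(NH2): –NH2 on an sp³ carbon with no adjacent C=O → amine.
  CH(NHCOCH3): pendant –NHC(=O)CH3: N bonded to a carbonyl → amide (not amine).
  COOH: –COOH: carbonyl C bonded to –OH and C → carboxylic acid (the –OH is not a separate alcohol).
Amide appears at: CH(NHCOCH3), CH(NHCOCH3) → 2.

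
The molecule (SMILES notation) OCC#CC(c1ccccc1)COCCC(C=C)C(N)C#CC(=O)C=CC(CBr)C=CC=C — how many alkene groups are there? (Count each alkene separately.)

4

HO– on an sp³ carbon → alcohol.
C≡C triple bond → alkyne.
pendant –C6H5: benzene ring → arene.
C–O–C with sp³ carbons on both sides and no adjacent C=O → ether.
pendant –CH=CH2: C=C double bond → alkene.
–NH2 on an sp³ carbon with no adjacent C=O → amine.
C≡C triple bond → alkyne.
–C(=O)– with carbon on both sides → ketone.
C=C double bond → alkene.
pendant –CH2X: halogen on sp³ carbon → alkyl halide.
C=C double bond → alkene.
C=C double bond → alkene.
Alkene appears at: CH(CH=CH2), CH=CH, CH=CH, CH=CH2 → 4.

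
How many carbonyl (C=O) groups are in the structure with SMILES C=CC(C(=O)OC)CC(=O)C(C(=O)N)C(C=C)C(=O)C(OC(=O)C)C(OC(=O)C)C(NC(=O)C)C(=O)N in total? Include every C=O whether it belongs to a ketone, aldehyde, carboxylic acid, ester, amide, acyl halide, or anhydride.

CH(COOCH3): ester, 1 C=O (running total 1).
CO: ketone, 1 C=O (running total 2).
CH(CONH2): amide, 1 C=O (running total 3).
CO: ketone, 1 C=O (running total 4).
CH(OCOCH3): ester, 1 C=O (running total 5).
CH(OCOCH3): ester, 1 C=O (running total 6).
CH(NHCOCH3): amide, 1 C=O (running total 7).
CONH2: amide, 1 C=O (running total 8).

8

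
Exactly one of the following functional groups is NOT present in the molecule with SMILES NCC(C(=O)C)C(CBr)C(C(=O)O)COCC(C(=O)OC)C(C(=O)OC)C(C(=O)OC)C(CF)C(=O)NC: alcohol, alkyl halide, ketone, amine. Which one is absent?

amine: present (H2NCH2 — –NH2 on an sp³ carbon with no adjacent C=O → amine).
ketone: present (CH(COCH3) — pendant –COCH3: carbonyl C bonded to two carbons → ketone).
alkyl halide: present (CH(CH2Br) — pendant –CH2X: halogen on sp³ carbon → alkyl halide).
alcohol: absent. In CH(COOH), the –OH sits on a carbonyl carbon, making it part of a carboxylic acid, not an alcohol.

alcohol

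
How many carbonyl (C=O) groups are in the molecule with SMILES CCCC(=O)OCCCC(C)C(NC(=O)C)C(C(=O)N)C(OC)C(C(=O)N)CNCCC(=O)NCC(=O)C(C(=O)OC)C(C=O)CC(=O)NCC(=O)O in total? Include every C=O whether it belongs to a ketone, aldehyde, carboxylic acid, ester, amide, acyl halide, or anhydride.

10

CH2COOCH2: ester, 1 C=O (running total 1).
CH(NHCOCH3): amide, 1 C=O (running total 2).
CH(CONH2): amide, 1 C=O (running total 3).
CH(CONH2): amide, 1 C=O (running total 4).
CH2CONHCH2: amide, 1 C=O (running total 5).
CO: ketone, 1 C=O (running total 6).
CH(COOCH3): ester, 1 C=O (running total 7).
CH(CHO): aldehyde, 1 C=O (running total 8).
CH2CONHCH2: amide, 1 C=O (running total 9).
COOH: carboxylic acid, 1 C=O (running total 10).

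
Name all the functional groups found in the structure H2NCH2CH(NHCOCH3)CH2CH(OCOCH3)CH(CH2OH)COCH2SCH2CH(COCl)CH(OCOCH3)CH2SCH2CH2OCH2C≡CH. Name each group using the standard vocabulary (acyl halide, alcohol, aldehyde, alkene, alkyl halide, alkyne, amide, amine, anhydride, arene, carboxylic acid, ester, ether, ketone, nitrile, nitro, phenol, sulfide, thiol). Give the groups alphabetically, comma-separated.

acyl halide, alcohol, alkyne, amide, amine, ester, ether, ketone, sulfide

Taking each segment in turn:
  H2NCH2: –NH2 on an sp³ carbon with no adjacent C=O → amine.
  CH(NHCOCH3): pendant –NHC(=O)CH3: N bonded to a carbonyl → amide (not amine).
  CH(OCOCH3): pendant –OC(=O)CH3: an acyloxy group → ester.
  CH(CH2OH): pendant –CH2OH on an sp³ backbone C → alcohol.
  CO: –C(=O)– with carbon on both sides → ketone.
  CH2SCH2: C–S–C linkage → sulfide (thioether).
  CH(COCl): pendant –C(=O)X: carbonyl C bonded to C and halogen → acyl halide.
  CH(OCOCH3): pendant –OC(=O)CH3: an acyloxy group → ester.
  CH2SCH2: C–S–C linkage → sulfide (thioether).
  CH2OCH2: C–O–C with sp³ carbons on both sides and no adjacent C=O → ether.
  C≡CH: C≡C triple bond → alkyne.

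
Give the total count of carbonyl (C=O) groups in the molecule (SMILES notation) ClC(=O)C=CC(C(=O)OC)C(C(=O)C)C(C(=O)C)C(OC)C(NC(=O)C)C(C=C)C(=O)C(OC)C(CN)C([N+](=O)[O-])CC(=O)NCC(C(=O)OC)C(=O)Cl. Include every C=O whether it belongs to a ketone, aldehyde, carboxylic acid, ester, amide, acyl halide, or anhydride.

9

ClCO: acyl halide, 1 C=O (running total 1).
CH(COOCH3): ester, 1 C=O (running total 2).
CH(COCH3): ketone, 1 C=O (running total 3).
CH(COCH3): ketone, 1 C=O (running total 4).
CH(NHCOCH3): amide, 1 C=O (running total 5).
CO: ketone, 1 C=O (running total 6).
CH2CONHCH2: amide, 1 C=O (running total 7).
CH(COOCH3): ester, 1 C=O (running total 8).
COCl: acyl halide, 1 C=O (running total 9).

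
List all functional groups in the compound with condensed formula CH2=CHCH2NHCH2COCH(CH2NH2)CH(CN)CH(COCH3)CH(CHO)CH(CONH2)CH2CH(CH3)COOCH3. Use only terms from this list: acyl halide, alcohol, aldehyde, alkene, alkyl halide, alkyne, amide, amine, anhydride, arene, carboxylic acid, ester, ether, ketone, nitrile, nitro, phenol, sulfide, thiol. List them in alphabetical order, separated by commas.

C=C double bond → alkene.
C–N–C with sp³ carbons and no adjacent C=O → amine (secondary).
–C(=O)– with carbon on both sides → ketone.
pendant –CH2NH2: N on sp³ C, no adjacent C=O → amine.
pendant –C≡N: nitrile.
pendant –COCH3: carbonyl C bonded to two carbons → ketone.
pendant –CHO: carbonyl C bonded to C and H → aldehyde.
pendant –CONH2: carbonyl C bonded to C and N → amide.
–C(=O)OCH3: carbonyl C bonded to C and to –OCH3 → ester (not ketone + ether).

aldehyde, alkene, amide, amine, ester, ketone, nitrile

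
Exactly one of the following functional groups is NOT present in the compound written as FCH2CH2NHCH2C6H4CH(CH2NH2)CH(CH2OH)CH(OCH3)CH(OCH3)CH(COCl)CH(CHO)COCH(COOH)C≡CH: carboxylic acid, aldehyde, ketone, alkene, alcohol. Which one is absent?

alkene

carboxylic acid: present (CH(COOH) — pendant –COOH: carbonyl C bonded to C and –OH → carboxylic acid).
ketone: present (CO — –C(=O)– with carbon on both sides → ketone).
alcohol: present (CH(CH2OH) — pendant –CH2OH on an sp³ backbone C → alcohol).
aldehyde: present (CH(CHO) — pendant –CHO: carbonyl C bonded to C and H → aldehyde).
alkene: absent. In C6H4, the C=C units are part of an aromatic ring, which is an arene, not an isolated alkene.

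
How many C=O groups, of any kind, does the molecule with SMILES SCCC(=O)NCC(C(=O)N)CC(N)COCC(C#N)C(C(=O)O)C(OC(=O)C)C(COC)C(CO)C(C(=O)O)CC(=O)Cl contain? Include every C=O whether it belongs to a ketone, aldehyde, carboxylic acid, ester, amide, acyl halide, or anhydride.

6

CH2CONHCH2: amide, 1 C=O (running total 1).
CH(CONH2): amide, 1 C=O (running total 2).
CH(COOH): carboxylic acid, 1 C=O (running total 3).
CH(OCOCH3): ester, 1 C=O (running total 4).
CH(COOH): carboxylic acid, 1 C=O (running total 5).
COCl: acyl halide, 1 C=O (running total 6).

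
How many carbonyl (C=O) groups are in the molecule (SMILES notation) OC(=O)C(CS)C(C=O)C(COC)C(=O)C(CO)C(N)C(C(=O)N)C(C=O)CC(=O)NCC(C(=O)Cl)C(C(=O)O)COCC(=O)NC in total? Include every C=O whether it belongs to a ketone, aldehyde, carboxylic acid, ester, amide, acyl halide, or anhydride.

9

HOOC: carboxylic acid, 1 C=O (running total 1).
CH(CHO): aldehyde, 1 C=O (running total 2).
CO: ketone, 1 C=O (running total 3).
CH(CONH2): amide, 1 C=O (running total 4).
CH(CHO): aldehyde, 1 C=O (running total 5).
CH2CONHCH2: amide, 1 C=O (running total 6).
CH(COCl): acyl halide, 1 C=O (running total 7).
CH(COOH): carboxylic acid, 1 C=O (running total 8).
CONHCH3: amide, 1 C=O (running total 9).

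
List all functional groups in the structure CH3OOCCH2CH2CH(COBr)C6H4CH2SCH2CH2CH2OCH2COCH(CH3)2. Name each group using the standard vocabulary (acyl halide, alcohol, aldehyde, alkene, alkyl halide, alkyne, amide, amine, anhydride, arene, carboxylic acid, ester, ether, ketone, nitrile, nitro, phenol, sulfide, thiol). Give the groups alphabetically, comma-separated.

acyl halide, arene, ester, ether, ketone, sulfide

Taking each segment in turn:
  CH3OOC: CH3O–C(=O)–: carbonyl C bonded to C and to –OCH3 → ester (not ketone + ether).
  CH(COBr): pendant –C(=O)X: carbonyl C bonded to C and halogen → acyl halide.
  C6H4: para-disubstituted benzene ring → arene.
  CH2SCH2: C–S–C linkage → sulfide (thioether).
  CH2OCH2: C–O–C with sp³ carbons on both sides and no adjacent C=O → ether.
  CO: –C(=O)– with carbon on both sides → ketone.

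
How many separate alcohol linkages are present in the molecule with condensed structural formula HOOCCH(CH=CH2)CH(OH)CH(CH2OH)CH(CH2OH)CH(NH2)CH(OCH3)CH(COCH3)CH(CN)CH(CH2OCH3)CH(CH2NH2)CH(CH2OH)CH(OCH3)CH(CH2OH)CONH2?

Reading the structure from left to right:
  HOOC: –COOH: carbonyl C bonded to –OH and C → carboxylic acid (the –OH is not a separate alcohol).
  CH(CH=CH2): pendant –CH=CH2: C=C double bond → alkene.
  CH(OH): –OH on an sp³ carbon → alcohol (secondary).
  CH(CH2OH): pendant –CH2OH on an sp³ backbone C → alcohol.
  CH(CH2OH): pendant –CH2OH on an sp³ backbone C → alcohol.
  CH(NH2): –NH2 on an sp³ carbon with no adjacent C=O → amine.
  CH(OCH3): pendant –OCH3: C–O–C with sp³ C, no adjacent C=O → ether.
  CH(COCH3): pendant –COCH3: carbonyl C bonded to two carbons → ketone.
  CH(CN): pendant –C≡N: nitrile.
  CH(CH2OCH3): pendant –CH2OCH3: C–O–C linkage → ether.
  CH(CH2NH2): pendant –CH2NH2: N on sp³ C, no adjacent C=O → amine.
  CH(CH2OH): pendant –CH2OH on an sp³ backbone C → alcohol.
  CH(OCH3): pendant –OCH3: C–O–C with sp³ C, no adjacent C=O → ether.
  CH(CH2OH): pendant –CH2OH on an sp³ backbone C → alcohol.
  CONH2: –C(=O)NH2: carbonyl C bonded to C and to N → amide (the N is not a separate amine).
Alcohol appears at: CH(OH), CH(CH2OH), CH(CH2OH), CH(CH2OH), CH(CH2OH) → 5.

5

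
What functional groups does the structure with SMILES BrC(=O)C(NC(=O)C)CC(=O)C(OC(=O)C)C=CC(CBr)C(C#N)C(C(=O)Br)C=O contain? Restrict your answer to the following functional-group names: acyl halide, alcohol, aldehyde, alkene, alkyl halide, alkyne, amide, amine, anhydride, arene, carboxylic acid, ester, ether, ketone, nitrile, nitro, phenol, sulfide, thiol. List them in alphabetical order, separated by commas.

acyl halide, aldehyde, alkene, alkyl halide, amide, ester, ketone, nitrile

–C(=O)Br: carbonyl C bonded to C and to a halogen → acyl halide (not alkyl halide).
pendant –NHC(=O)CH3: N bonded to a carbonyl → amide (not amine).
–C(=O)– with carbon on both sides → ketone.
pendant –OC(=O)CH3: an acyloxy group → ester.
C=C double bond → alkene.
pendant –CH2X: halogen on sp³ carbon → alkyl halide.
pendant –C≡N: nitrile.
pendant –C(=O)X: carbonyl C bonded to C and halogen → acyl halide.
terminal –CHO: carbonyl C bonded to H and C → aldehyde.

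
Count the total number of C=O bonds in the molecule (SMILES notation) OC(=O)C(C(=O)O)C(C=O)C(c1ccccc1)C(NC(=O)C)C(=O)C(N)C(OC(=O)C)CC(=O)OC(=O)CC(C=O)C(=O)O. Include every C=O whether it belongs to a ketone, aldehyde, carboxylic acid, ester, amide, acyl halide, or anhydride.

10

HOOC: carboxylic acid, 1 C=O (running total 1).
CH(COOH): carboxylic acid, 1 C=O (running total 2).
CH(CHO): aldehyde, 1 C=O (running total 3).
CH(NHCOCH3): amide, 1 C=O (running total 4).
CO: ketone, 1 C=O (running total 5).
CH(OCOCH3): ester, 1 C=O (running total 6).
CH2CO-O-COCH2: anhydride, 2 C=O (running total 8).
CH(CHO): aldehyde, 1 C=O (running total 9).
COOH: carboxylic acid, 1 C=O (running total 10).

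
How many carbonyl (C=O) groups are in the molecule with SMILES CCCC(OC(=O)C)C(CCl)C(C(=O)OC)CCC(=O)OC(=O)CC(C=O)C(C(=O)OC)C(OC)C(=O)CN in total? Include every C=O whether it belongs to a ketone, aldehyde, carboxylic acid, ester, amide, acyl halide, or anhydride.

7

CH(OCOCH3): ester, 1 C=O (running total 1).
CH(COOCH3): ester, 1 C=O (running total 2).
CH2CO-O-COCH2: anhydride, 2 C=O (running total 4).
CH(CHO): aldehyde, 1 C=O (running total 5).
CH(COOCH3): ester, 1 C=O (running total 6).
CO: ketone, 1 C=O (running total 7).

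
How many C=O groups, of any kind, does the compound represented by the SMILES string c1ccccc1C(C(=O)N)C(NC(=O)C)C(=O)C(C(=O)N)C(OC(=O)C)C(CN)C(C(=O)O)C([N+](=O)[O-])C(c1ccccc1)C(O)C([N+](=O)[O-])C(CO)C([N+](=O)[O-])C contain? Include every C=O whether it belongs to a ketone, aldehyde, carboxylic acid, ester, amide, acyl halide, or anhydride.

CH(CONH2): amide, 1 C=O (running total 1).
CH(NHCOCH3): amide, 1 C=O (running total 2).
CO: ketone, 1 C=O (running total 3).
CH(CONH2): amide, 1 C=O (running total 4).
CH(OCOCH3): ester, 1 C=O (running total 5).
CH(COOH): carboxylic acid, 1 C=O (running total 6).

6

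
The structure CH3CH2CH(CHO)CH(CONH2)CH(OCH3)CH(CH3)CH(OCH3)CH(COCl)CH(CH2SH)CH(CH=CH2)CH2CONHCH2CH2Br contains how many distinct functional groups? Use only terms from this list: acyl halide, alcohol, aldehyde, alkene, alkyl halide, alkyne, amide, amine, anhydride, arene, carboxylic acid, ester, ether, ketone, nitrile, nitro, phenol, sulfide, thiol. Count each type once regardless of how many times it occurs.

7

pendant –CHO: carbonyl C bonded to C and H → aldehyde.
pendant –CONH2: carbonyl C bonded to C and N → amide.
pendant –OCH3: C–O–C with sp³ C, no adjacent C=O → ether.
pendant –OCH3: C–O–C with sp³ C, no adjacent C=O → ether.
pendant –C(=O)X: carbonyl C bonded to C and halogen → acyl halide.
pendant –CH2SH → thiol.
pendant –CH=CH2: C=C double bond → alkene.
–C(=O)–N– linkage → amide (the N is not an amine).
halogen on an sp³ carbon → alkyl halide.
Distinct types present: acyl halide, aldehyde, alkene, alkyl halide, amide, ether, thiol.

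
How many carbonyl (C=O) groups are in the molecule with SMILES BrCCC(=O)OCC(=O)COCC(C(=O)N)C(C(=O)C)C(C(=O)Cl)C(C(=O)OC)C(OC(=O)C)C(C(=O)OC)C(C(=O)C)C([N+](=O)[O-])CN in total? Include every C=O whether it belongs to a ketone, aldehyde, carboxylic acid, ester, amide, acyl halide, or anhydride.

9

CH2COOCH2: ester, 1 C=O (running total 1).
CO: ketone, 1 C=O (running total 2).
CH(CONH2): amide, 1 C=O (running total 3).
CH(COCH3): ketone, 1 C=O (running total 4).
CH(COCl): acyl halide, 1 C=O (running total 5).
CH(COOCH3): ester, 1 C=O (running total 6).
CH(OCOCH3): ester, 1 C=O (running total 7).
CH(COOCH3): ester, 1 C=O (running total 8).
CH(COCH3): ketone, 1 C=O (running total 9).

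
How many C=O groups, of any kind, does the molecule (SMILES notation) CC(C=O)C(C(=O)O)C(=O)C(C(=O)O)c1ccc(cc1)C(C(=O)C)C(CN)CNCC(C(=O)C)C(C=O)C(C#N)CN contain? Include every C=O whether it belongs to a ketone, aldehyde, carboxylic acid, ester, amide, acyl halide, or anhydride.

7

CH(CHO): aldehyde, 1 C=O (running total 1).
CH(COOH): carboxylic acid, 1 C=O (running total 2).
CO: ketone, 1 C=O (running total 3).
CH(COOH): carboxylic acid, 1 C=O (running total 4).
CH(COCH3): ketone, 1 C=O (running total 5).
CH(COCH3): ketone, 1 C=O (running total 6).
CH(CHO): aldehyde, 1 C=O (running total 7).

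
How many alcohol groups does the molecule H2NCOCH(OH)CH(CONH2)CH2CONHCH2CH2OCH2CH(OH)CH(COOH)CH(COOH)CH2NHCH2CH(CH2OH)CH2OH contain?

4

Working along the chain:
  H2NCO: –C(=O)NH2: carbonyl C bonded to C and to N → amide (the N is not a separate amine).
  CH(OH): –OH on an sp³ carbon → alcohol (secondary).
  CH(CONH2): pendant –CONH2: carbonyl C bonded to C and N → amide.
  CH2CONHCH2: –C(=O)–N– linkage → amide (the N is not an amine).
  CH2OCH2: C–O–C with sp³ carbons on both sides and no adjacent C=O → ether.
  CH(OH): –OH on an sp³ carbon → alcohol (secondary).
  CH(COOH): pendant –COOH: carbonyl C bonded to C and –OH → carboxylic acid.
  CH(COOH): pendant –COOH: carbonyl C bonded to C and –OH → carboxylic acid.
  CH2NHCH2: C–N–C with sp³ carbons and no adjacent C=O → amine (secondary).
  CH(CH2OH): pendant –CH2OH on an sp³ backbone C → alcohol.
  CH2OH: –OH on an sp³ carbon → alcohol.
Alcohol appears at: CH(OH), CH(OH), CH(CH2OH), CH2OH → 4.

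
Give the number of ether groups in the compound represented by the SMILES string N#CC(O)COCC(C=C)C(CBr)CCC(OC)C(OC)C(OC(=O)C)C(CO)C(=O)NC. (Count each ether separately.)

3

Reading the structure from left to right:
  N≡C: N≡C–: carbon triple-bonded to nitrogen → nitrile.
  CH(OH): –OH on an sp³ carbon → alcohol (secondary).
  CH2OCH2: C–O–C with sp³ carbons on both sides and no adjacent C=O → ether.
  CH(CH=CH2): pendant –CH=CH2: C=C double bond → alkene.
  CH(CH2Br): pendant –CH2X: halogen on sp³ carbon → alkyl halide.
  CH(OCH3): pendant –OCH3: C–O–C with sp³ C, no adjacent C=O → ether.
  CH(OCH3): pendant –OCH3: C–O–C with sp³ C, no adjacent C=O → ether.
  CH(OCOCH3): pendant –OC(=O)CH3: an acyloxy group → ester.
  CH(CH2OH): pendant –CH2OH on an sp³ backbone C → alcohol.
  CONHCH3: –C(=O)NHCH3: carbonyl C bonded to C and to N → amide (the N is not an amine).
Ether appears at: CH2OCH2, CH(OCH3), CH(OCH3) → 3.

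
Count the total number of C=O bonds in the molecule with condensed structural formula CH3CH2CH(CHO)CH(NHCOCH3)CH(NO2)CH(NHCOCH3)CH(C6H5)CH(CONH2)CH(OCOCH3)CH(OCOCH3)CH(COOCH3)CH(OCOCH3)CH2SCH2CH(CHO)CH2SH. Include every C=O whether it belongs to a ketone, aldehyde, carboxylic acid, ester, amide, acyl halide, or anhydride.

9

CH(CHO): aldehyde, 1 C=O (running total 1).
CH(NHCOCH3): amide, 1 C=O (running total 2).
CH(NHCOCH3): amide, 1 C=O (running total 3).
CH(CONH2): amide, 1 C=O (running total 4).
CH(OCOCH3): ester, 1 C=O (running total 5).
CH(OCOCH3): ester, 1 C=O (running total 6).
CH(COOCH3): ester, 1 C=O (running total 7).
CH(OCOCH3): ester, 1 C=O (running total 8).
CH(CHO): aldehyde, 1 C=O (running total 9).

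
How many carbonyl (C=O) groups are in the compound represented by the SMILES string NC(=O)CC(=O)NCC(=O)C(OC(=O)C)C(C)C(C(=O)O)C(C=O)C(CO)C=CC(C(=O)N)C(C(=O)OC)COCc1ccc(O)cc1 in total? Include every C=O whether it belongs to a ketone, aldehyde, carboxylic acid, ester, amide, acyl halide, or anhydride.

8

H2NCO: amide, 1 C=O (running total 1).
CH2CONHCH2: amide, 1 C=O (running total 2).
CO: ketone, 1 C=O (running total 3).
CH(OCOCH3): ester, 1 C=O (running total 4).
CH(COOH): carboxylic acid, 1 C=O (running total 5).
CH(CHO): aldehyde, 1 C=O (running total 6).
CH(CONH2): amide, 1 C=O (running total 7).
CH(COOCH3): ester, 1 C=O (running total 8).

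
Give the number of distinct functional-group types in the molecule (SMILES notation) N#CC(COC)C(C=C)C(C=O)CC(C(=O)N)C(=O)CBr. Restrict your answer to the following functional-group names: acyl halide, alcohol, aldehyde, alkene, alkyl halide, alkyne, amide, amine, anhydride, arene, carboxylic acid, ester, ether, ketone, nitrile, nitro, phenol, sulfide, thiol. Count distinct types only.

N≡C–: carbon triple-bonded to nitrogen → nitrile.
pendant –CH2OCH3: C–O–C linkage → ether.
pendant –CH=CH2: C=C double bond → alkene.
pendant –CHO: carbonyl C bonded to C and H → aldehyde.
pendant –CONH2: carbonyl C bonded to C and N → amide.
–C(=O)– with carbon on both sides → ketone.
halogen on an sp³ carbon → alkyl halide.
Distinct types present: aldehyde, alkene, alkyl halide, amide, ether, ketone, nitrile.

7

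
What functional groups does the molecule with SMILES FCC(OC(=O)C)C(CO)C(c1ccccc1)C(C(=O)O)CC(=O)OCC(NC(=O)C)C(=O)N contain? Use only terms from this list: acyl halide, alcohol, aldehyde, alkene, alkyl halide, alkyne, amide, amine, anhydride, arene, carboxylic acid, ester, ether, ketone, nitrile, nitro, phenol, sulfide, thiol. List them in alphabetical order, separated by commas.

alcohol, alkyl halide, amide, arene, carboxylic acid, ester

halogen on an sp³ carbon → alkyl halide.
pendant –OC(=O)CH3: an acyloxy group → ester.
pendant –CH2OH on an sp³ backbone C → alcohol.
pendant –C6H5: benzene ring → arene.
pendant –COOH: carbonyl C bonded to C and –OH → carboxylic acid.
–C(=O)–O–C with C on the carbonyl side → ester.
pendant –NHC(=O)CH3: N bonded to a carbonyl → amide (not amine).
–C(=O)NH2: carbonyl C bonded to C and to N → amide (the N is not a separate amine).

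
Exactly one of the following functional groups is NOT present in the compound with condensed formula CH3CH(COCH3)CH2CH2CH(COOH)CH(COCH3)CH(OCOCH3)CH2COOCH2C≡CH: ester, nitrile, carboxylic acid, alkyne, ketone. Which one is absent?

ester: present (CH(OCOCH3) — pendant –OC(=O)CH3: an acyloxy group → ester).
alkyne: present (C≡CH — C≡C triple bond → alkyne).
ketone: present (CH(COCH3) — pendant –COCH3: carbonyl C bonded to two carbons → ketone).
carboxylic acid: present (CH(COOH) — pendant –COOH: carbonyl C bonded to C and –OH → carboxylic acid).
nitrile: absent. In C≡CH, the triple bond is C≡C, not C≡N.

nitrile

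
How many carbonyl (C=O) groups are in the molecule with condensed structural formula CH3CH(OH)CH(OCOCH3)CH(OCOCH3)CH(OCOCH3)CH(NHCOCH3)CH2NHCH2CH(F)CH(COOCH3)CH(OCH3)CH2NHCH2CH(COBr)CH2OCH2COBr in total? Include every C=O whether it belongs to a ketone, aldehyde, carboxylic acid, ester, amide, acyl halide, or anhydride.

7

CH(OCOCH3): ester, 1 C=O (running total 1).
CH(OCOCH3): ester, 1 C=O (running total 2).
CH(OCOCH3): ester, 1 C=O (running total 3).
CH(NHCOCH3): amide, 1 C=O (running total 4).
CH(COOCH3): ester, 1 C=O (running total 5).
CH(COBr): acyl halide, 1 C=O (running total 6).
COBr: acyl halide, 1 C=O (running total 7).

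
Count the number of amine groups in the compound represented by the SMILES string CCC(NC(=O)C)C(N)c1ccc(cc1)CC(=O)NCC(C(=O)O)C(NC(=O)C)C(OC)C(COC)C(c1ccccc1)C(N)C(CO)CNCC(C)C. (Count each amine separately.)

3

Taking each segment in turn:
  CH(NHCOCH3): pendant –NHC(=O)CH3: N bonded to a carbonyl → amide (not amine).
  CH(NH2): –NH2 on an sp³ carbon with no adjacent C=O → amine.
  C6H4: para-disubstituted benzene ring → arene.
  CH2CONHCH2: –C(=O)–N– linkage → amide (the N is not an amine).
  CH(COOH): pendant –COOH: carbonyl C bonded to C and –OH → carboxylic acid.
  CH(NHCOCH3): pendant –NHC(=O)CH3: N bonded to a carbonyl → amide (not amine).
  CH(OCH3): pendant –OCH3: C–O–C with sp³ C, no adjacent C=O → ether.
  CH(CH2OCH3): pendant –CH2OCH3: C–O–C linkage → ether.
  CH(C6H5): pendant –C6H5: benzene ring → arene.
  CH(NH2): –NH2 on an sp³ carbon with no adjacent C=O → amine.
  CH(CH2OH): pendant –CH2OH on an sp³ backbone C → alcohol.
  CH2NHCH2: C–N–C with sp³ carbons and no adjacent C=O → amine (secondary).
Amine appears at: CH(NH2), CH(NH2), CH2NHCH2 → 3.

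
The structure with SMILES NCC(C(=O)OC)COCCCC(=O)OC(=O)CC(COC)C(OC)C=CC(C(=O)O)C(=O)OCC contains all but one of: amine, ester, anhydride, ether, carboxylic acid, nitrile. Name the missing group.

nitrile

anhydride: present (CH2CO-O-COCH2 — two acyl groups sharing one oxygen, –C(=O)–O–C(=O)– → anhydride).
carboxylic acid: present (CH(COOH) — pendant –COOH: carbonyl C bonded to C and –OH → carboxylic acid).
amine: present (H2NCH2 — –NH2 on an sp³ carbon with no adjacent C=O → amine).
ether: present (CH2OCH2 — C–O–C with sp³ carbons on both sides and no adjacent C=O → ether).
ester: present (CH(COOCH3) — pendant –COOCH3: carbonyl C bonded to C and –OCH3 → ester).
nitrile: no segment matches this pattern.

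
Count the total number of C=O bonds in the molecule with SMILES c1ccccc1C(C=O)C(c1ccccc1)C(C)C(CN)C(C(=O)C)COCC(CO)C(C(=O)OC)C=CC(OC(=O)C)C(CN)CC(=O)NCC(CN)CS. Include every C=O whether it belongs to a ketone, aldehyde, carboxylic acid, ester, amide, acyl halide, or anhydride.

CH(CHO): aldehyde, 1 C=O (running total 1).
CH(COCH3): ketone, 1 C=O (running total 2).
CH(COOCH3): ester, 1 C=O (running total 3).
CH(OCOCH3): ester, 1 C=O (running total 4).
CH2CONHCH2: amide, 1 C=O (running total 5).

5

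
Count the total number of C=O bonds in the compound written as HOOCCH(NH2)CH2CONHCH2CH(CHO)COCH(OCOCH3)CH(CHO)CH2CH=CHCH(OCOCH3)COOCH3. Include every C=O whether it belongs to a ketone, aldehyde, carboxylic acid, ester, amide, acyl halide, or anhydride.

HOOC: carboxylic acid, 1 C=O (running total 1).
CH2CONHCH2: amide, 1 C=O (running total 2).
CH(CHO): aldehyde, 1 C=O (running total 3).
CO: ketone, 1 C=O (running total 4).
CH(OCOCH3): ester, 1 C=O (running total 5).
CH(CHO): aldehyde, 1 C=O (running total 6).
CH(OCOCH3): ester, 1 C=O (running total 7).
COOCH3: ester, 1 C=O (running total 8).

8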